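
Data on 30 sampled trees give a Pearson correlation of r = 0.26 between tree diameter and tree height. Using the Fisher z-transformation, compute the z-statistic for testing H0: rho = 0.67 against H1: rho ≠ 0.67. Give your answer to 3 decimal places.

-2.830

z_r = atanh(0.26) = 0.266108,  z_0 = atanh(0.67) = 0.810743
SE = 1/√(n−3) = 1/√27 = 0.192450
z = (z_r − z_0)/SE = (0.266108 − 0.810743) / 0.192450 = -0.544635 / 0.192450 = -2.830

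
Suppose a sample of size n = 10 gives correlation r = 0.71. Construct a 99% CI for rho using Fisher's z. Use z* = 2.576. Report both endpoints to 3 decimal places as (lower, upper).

(-0.086, 0.953)

z_r = atanh(0.71) = 0.887184;  SE = 1/√(n−3) = 1/√7 = 0.377964
z-limits: 0.887184 ± 2.576·0.377964 = 0.887184 ± 0.973635 = [-0.086451, 1.860819]
ρ-limits: (tanh -0.086451, tanh 1.860819) = (-0.086, 0.953)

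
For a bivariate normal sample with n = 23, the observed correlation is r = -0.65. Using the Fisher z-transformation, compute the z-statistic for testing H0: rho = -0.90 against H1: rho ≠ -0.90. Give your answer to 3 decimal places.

Fisher z: atanh(-0.65) = -0.775299, atanh(-0.90) = -1.472219
z = (z_r − z_0)·√(n−3) = (-0.775299 − (-1.472219))·√20 = 0.696920 · 4.472136 = 3.117

3.117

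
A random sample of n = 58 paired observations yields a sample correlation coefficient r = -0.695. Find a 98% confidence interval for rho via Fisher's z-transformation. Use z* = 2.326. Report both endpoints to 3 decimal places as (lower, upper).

z_r = atanh(-0.695) = -0.857563;  SE = 1/√(n−3) = 1/√55 = 0.134840
z-limits: -0.857563 ± 2.326·0.134840 = -0.857563 ± 0.313638 = [-1.171201, -0.543925]
ρ-limits: (tanh -1.171201, tanh -0.543925) = (-0.825, -0.496)

(-0.825, -0.496)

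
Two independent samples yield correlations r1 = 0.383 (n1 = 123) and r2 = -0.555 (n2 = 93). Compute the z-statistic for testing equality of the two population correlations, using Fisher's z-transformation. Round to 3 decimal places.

7.380

Fisher z-transforms: z1 = atanh(0.383) = 0.403571, z2 = atanh(-0.555) = -0.625578; difference d = 1.029149
Var(d) = 1/120 + 1/90 = 0.0083333 + 0.0111111 = 0.0194444
z = d/√Var(d) = 1.029149 / √0.0194444 = 1.029149 / 0.139443 = 7.380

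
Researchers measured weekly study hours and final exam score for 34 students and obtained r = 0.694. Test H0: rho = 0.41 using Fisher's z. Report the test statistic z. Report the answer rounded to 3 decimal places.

z_r = atanh(0.694) = 0.855631,  z_0 = atanh(0.41) = 0.435611
SE = 1/√(n−3) = 1/√31 = 0.179605
z = (z_r − z_0)/SE = (0.855631 − 0.435611) / 0.179605 = 0.420020 / 0.179605 = 2.339

2.339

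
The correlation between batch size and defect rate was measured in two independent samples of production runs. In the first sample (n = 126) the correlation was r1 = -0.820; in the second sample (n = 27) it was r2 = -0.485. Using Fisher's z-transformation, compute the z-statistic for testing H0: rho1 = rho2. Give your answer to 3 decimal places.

Fisher z-transforms: z1 = atanh(-0.820) = -1.156817, z2 = atanh(-0.485) = -0.529502; difference d = -0.627315
Var(d) = 1/123 + 1/24 = 0.0081301 + 0.0416667 = 0.0497968
z = d/√Var(d) = -0.627315 / √0.0497968 = -0.627315 / 0.223152 = -2.811

-2.811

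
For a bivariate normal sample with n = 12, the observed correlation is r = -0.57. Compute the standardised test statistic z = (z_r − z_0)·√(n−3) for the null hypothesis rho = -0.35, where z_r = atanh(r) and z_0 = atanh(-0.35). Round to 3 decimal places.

-0.846

z_r = atanh(-0.57) = -0.647523,  z_0 = atanh(-0.35) = -0.365444
SE = 1/√(n−3) = 1/√9 = 0.333333
z = (z_r − z_0)/SE = (-0.647523 − (-0.365444)) / 0.333333 = -0.282079 / 0.333333 = -0.846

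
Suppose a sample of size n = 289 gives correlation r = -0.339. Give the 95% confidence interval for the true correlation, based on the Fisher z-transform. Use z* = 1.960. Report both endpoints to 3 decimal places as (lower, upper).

z_r = atanh(-0.339) = -0.352962;  SE = 1/√(n−3) = 1/√286 = 0.059131
z-limits: -0.352962 ± 1.960·0.059131 = -0.352962 ± 0.115897 = [-0.468859, -0.237065]
ρ-limits: (tanh -0.468859, tanh -0.237065) = (-0.437, -0.233)

(-0.437, -0.233)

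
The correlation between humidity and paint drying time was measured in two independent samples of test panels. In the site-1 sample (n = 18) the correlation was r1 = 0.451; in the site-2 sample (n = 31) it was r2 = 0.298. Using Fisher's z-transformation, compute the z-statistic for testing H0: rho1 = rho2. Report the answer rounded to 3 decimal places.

Fisher z-transforms: z1 = atanh(0.451) = 0.485955, z2 = atanh(0.298) = 0.307323; difference d = 0.178632
Var(d) = 1/15 + 1/28 = 0.0666667 + 0.0357143 = 0.1023810
z = d/√Var(d) = 0.178632 / √0.1023810 = 0.178632 / 0.319970 = 0.558

0.558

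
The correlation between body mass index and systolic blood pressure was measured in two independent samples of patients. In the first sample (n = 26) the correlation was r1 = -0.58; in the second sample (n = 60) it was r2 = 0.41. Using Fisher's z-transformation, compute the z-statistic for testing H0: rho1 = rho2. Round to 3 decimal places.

-4.445

z1 = atanh(-0.58) = -0.662463,  z2 = atanh(0.41) = 0.435611
SE = √(1/(n1−3) + 1/(n2−3)) = √(1/23 + 1/57) = √(0.0434783 + 0.0175439) = √0.0610222 = 0.247027
z = (z1 − z2)/SE = (-0.662463 − 0.435611) / 0.247027 = -1.098074 / 0.247027 = -4.445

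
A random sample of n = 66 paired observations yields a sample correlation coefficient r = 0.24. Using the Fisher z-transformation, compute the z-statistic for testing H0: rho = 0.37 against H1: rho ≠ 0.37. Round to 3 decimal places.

-1.140

z_r = atanh(0.24) = 0.244774,  z_0 = atanh(0.37) = 0.388423
SE = 1/√(n−3) = 1/√63 = 0.125988
z = (z_r − z_0)/SE = (0.244774 − 0.388423) / 0.125988 = -0.143649 / 0.125988 = -1.140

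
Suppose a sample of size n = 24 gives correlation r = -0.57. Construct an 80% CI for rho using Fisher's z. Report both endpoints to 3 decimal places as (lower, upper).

Fisher z: z_r = atanh(r) = ½·ln((1+(-0.57))/(1−(-0.57))) = -0.647523
SE(z) = 1/√(n−3) = 1/√21 = 0.218218
80% ⇒ z* = 1.282; margin = 1.282·0.218218 = 0.279755
CI on z-scale: (-0.927278, -0.367768)
Back-transform: tanh(-0.927278) = -0.729322, tanh(-0.367768) = -0.352038

(-0.729, -0.352)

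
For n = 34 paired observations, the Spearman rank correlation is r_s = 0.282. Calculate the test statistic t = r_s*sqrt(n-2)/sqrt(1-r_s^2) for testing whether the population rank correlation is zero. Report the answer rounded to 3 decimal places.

1.663

1 − r_s² = 1 − 0.079524 = 0.920476;  √(1−r_s²) = 0.959414
√(n−2) = √32 = 5.656854
t = r_s·√(n−2)/√(1−r_s²) = 0.282 · 5.656854 / 0.959414 = 1.663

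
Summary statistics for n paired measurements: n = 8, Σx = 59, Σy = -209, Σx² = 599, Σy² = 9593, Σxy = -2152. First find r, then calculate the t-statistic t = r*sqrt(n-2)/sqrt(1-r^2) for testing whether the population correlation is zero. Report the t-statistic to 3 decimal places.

-2.711

S_xy = nΣxy − ΣxΣy = 8·(-2152) − 59·(-209) = -17216 − (-12331) = -4885
S_xx = nΣx² − (Σx)² = 8·599 − 59² = 4792 − 3481 = 1311
S_yy = nΣy² − (Σy)² = 8·9593 − (-209)² = 76744 − 43681 = 33063
r = S_xy / √(S_xx·S_yy) = -4885 / √(1311·33063) = -4885 / √43345593 = -4885 / 6583.7370 = -0.7420
t = r·√(n−2)/√(1−r²) = -0.7420·√6 / √(1−0.550564) = -1.817521 / 0.670400 = -2.711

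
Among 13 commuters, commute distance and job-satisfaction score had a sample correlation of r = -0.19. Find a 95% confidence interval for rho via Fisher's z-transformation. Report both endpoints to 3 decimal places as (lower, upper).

(-0.671, 0.403)

z_r = atanh(-0.19) = -0.192337;  SE = 1/√(n−3) = 1/√10 = 0.316228
z-limits: -0.192337 ± 1.960·0.316228 = -0.192337 ± 0.619807 = [-0.812144, 0.427470]
ρ-limits: (tanh -0.812144, tanh 0.427470) = (-0.671, 0.403)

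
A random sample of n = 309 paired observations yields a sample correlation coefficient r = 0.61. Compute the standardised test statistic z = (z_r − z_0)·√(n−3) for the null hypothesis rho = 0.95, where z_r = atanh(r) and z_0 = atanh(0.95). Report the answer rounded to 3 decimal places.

-19.642

z_r = atanh(0.61) = 0.708921,  z_0 = atanh(0.95) = 1.831781
SE = 1/√(n−3) = 1/√306 = 0.057166
z = (z_r − z_0)/SE = (0.708921 − 1.831781) / 0.057166 = -1.122860 / 0.057166 = -19.642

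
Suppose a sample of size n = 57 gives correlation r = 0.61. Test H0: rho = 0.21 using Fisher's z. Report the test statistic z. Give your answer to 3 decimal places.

z_r = atanh(0.61) = 0.708921,  z_0 = atanh(0.21) = 0.213171
SE = 1/√(n−3) = 1/√54 = 0.136083
z = (z_r − z_0)/SE = (0.708921 − 0.213171) / 0.136083 = 0.495750 / 0.136083 = 3.643

3.643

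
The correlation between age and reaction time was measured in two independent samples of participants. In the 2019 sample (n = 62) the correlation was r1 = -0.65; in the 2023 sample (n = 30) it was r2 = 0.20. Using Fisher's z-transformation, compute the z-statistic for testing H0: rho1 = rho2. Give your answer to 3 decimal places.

-4.209

Fisher z-transforms: z1 = atanh(-0.65) = -0.775299, z2 = atanh(0.20) = 0.202733; difference d = -0.978032
Var(d) = 1/59 + 1/27 = 0.0169492 + 0.0370370 = 0.0539862
z = d/√Var(d) = -0.978032 / √0.0539862 = -0.978032 / 0.232349 = -4.209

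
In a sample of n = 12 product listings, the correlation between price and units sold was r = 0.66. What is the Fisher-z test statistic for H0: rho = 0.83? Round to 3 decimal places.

-1.186

Fisher z: atanh(0.66) = 0.792814, atanh(0.83) = 1.188136
z = (z_r − z_0)·√(n−3) = (0.792814 − 1.188136)·√9 = -0.395322 · 3.000000 = -1.186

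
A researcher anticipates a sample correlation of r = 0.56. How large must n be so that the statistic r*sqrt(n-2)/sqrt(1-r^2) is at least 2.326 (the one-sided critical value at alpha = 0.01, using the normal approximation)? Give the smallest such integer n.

14

Need r·√(n−2)/√(1−r²) ≥ 2.326
√(n−2) ≥ 2.326·√(1−0.3136) / 0.56 = 2.326·0.828493 / 0.56 = 3.4412
n−2 ≥ 11.8419  ⇒  n ≥ 13.8419
Smallest integer n = 14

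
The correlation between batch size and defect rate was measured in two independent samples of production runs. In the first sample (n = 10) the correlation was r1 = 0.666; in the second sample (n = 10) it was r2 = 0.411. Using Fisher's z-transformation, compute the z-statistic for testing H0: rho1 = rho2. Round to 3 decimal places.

0.686

Fisher z-transforms: z1 = atanh(0.666) = 0.803520, z2 = atanh(0.411) = 0.436814; difference d = 0.366706
Var(d) = 1/7 + 1/7 = 0.1428571 + 0.1428571 = 0.2857142
z = d/√Var(d) = 0.366706 / √0.2857142 = 0.366706 / 0.534522 = 0.686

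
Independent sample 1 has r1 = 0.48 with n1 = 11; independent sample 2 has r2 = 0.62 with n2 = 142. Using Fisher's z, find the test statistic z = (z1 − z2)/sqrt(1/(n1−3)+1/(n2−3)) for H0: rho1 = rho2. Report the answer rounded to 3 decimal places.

-0.556

Fisher z-transforms: z1 = atanh(0.48) = 0.522984, z2 = atanh(0.62) = 0.725005; difference d = -0.202021
Var(d) = 1/8 + 1/139 = 0.1250000 + 0.0071942 = 0.1321942
z = d/√Var(d) = -0.202021 / √0.1321942 = -0.202021 / 0.363585 = -0.556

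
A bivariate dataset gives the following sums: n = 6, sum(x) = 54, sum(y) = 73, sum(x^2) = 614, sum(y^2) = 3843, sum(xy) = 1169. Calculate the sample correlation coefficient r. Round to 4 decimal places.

S_xy = nΣxy − ΣxΣy = 6·1169 − 54·73 = 7014 − 3942 = 3072
S_xx = nΣx² − (Σx)² = 6·614 − 54² = 3684 − 2916 = 768
S_yy = nΣy² − (Σy)² = 6·3843 − 73² = 23058 − 5329 = 17729
r = S_xy / √(S_xx·S_yy) = 3072 / √(768·17729) = 3072 / √13615872 = 3072 / 3689.9691 = 0.8325

0.8325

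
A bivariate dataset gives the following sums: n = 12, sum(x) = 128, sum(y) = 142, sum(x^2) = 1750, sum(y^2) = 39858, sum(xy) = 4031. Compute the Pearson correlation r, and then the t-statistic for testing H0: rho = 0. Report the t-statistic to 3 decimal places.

Numerator: nΣxy − (Σx)(Σy) = 12·4031 − (128)(142) = 30196
Denominator: √[(nΣx²−(Σx)²)(nΣy²−(Σy)²)]
  nΣx²−(Σx)² = 12·1750 − 16384 = 4616;  nΣy²−(Σy)² = 12·39858 − 20164 = 458132
  √(4616·458132) = √2114737312 = 45986.2731
r = 30196 / 45986.2731 = 0.6566
t = r·√(n−2)/√(1−r²) = 0.6566·√10 / √(1−0.431124) = 2.076352 / 0.754239 = 2.753

2.753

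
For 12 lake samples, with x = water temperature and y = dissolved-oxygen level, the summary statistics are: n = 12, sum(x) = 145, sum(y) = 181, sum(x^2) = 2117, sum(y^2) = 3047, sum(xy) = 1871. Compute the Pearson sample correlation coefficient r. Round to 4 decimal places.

-0.9295

S_xy = nΣxy − ΣxΣy = 12·1871 − 145·181 = 22452 − 26245 = -3793
S_xx = nΣx² − (Σx)² = 12·2117 − 145² = 25404 − 21025 = 4379
S_yy = nΣy² − (Σy)² = 12·3047 − 181² = 36564 − 32761 = 3803
r = S_xy / √(S_xx·S_yy) = -3793 / √(4379·3803) = -3793 / √16653337 = -3793 / 4080.8500 = -0.9295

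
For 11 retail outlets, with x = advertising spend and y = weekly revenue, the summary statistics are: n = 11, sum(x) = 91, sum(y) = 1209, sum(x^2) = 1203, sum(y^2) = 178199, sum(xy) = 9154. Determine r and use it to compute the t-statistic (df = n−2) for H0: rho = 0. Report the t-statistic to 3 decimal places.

-0.573

Numerator: nΣxy − (Σx)(Σy) = 11·9154 − (91)(1209) = -9325
Denominator: √[(nΣx²−(Σx)²)(nΣy²−(Σy)²)]
  nΣx²−(Σx)² = 11·1203 − 8281 = 4952;  nΣy²−(Σy)² = 11·178199 − 1461681 = 498508
  √(4952·498508) = √2468611616 = 49685.1247
r = -9325 / 49685.1247 = -0.1877
t = r·√(n−2)/√(1−r²) = -0.1877·√9 / √(1−0.035231) = -0.563100 / 0.982227 = -0.573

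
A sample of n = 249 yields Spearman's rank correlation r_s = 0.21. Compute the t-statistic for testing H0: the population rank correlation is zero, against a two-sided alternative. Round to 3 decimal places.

1 − r_s² = 1 − 0.0441 = 0.9559;  √(1−r_s²) = 0.977701
√(n−2) = √247 = 15.716234
t = r_s·√(n−2)/√(1−r_s²) = 0.21 · 15.716234 / 0.977701 = 3.376

3.376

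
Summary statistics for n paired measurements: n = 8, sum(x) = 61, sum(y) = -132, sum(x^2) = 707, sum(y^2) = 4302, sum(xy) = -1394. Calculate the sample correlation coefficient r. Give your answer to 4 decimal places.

S_xy = nΣxy − ΣxΣy = 8·(-1394) − 61·(-132) = -11152 − (-8052) = -3100
S_xx = nΣx² − (Σx)² = 8·707 − 61² = 5656 − 3721 = 1935
S_yy = nΣy² − (Σy)² = 8·4302 − (-132)² = 34416 − 17424 = 16992
r = S_xy / √(S_xx·S_yy) = -3100 / √(1935·16992) = -3100 / √32879520 = -3100 / 5734.0666 = -0.5406

-0.5406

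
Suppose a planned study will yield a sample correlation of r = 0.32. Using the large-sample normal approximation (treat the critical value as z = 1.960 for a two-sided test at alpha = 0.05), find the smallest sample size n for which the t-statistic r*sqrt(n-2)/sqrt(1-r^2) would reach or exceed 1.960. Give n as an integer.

Need r·√(n−2)/√(1−r²) ≥ 1.960
√(n−2) ≥ 1.960·√(1−0.1024) / 0.32 = 1.960·0.947418 / 0.32 = 5.8029
n−2 ≥ 33.6736  ⇒  n ≥ 35.6736
Smallest integer n = 36

36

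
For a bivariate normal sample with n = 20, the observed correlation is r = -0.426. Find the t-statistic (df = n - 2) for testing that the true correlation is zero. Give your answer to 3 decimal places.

-1.998

1 − r² = 1 − 0.181476 = 0.818524;  √(1−r²) = 0.904723
√(n−2) = √18 = 4.242641
t = r·√(n−2)/√(1−r²) = -0.426 · 4.242641 / 0.904723 = -1.998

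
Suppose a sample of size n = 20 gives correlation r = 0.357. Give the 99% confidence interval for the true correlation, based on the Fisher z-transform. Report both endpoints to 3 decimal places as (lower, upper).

z_r = atanh(0.357) = 0.373443;  SE = 1/√(n−3) = 1/√17 = 0.242536
z-limits: 0.373443 ± 2.576·0.242536 = 0.373443 ± 0.624773 = [-0.251330, 0.998216]
ρ-limits: (tanh -0.251330, tanh 0.998216) = (-0.246, 0.761)

(-0.246, 0.761)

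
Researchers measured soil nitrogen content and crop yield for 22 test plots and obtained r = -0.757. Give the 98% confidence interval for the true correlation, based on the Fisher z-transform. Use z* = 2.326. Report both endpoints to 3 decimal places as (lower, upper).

z_r = atanh(-0.757) = -0.989151;  SE = 1/√(n−3) = 1/√19 = 0.229416
z-limits: -0.989151 ± 2.326·0.229416 = -0.989151 ± 0.533622 = [-1.522773, -0.455529]
ρ-limits: (tanh -1.522773, tanh -0.455529) = (-0.909, -0.426)

(-0.909, -0.426)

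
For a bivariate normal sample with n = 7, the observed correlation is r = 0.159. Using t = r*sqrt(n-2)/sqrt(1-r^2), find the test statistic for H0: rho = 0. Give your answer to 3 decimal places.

0.360

t = r·√(n−2) / √(1−r²) with r = 0.159, n = 7
  = 0.159·√5 / √(1 − 0.025281)
  = 0.159·2.236068 / 0.987279
  = 0.355535 / 0.987279 = 0.360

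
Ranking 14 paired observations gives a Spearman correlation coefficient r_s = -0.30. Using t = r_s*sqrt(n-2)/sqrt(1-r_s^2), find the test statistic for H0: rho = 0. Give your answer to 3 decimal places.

t = r_s·√(n−2) / √(1−r_s²) with r_s = -0.30, n = 14
  = -0.30·√12 / √(1 − 0.0900)
  = -0.30·3.464102 / 0.953939
  = -1.039231 / 0.953939 = -1.089

-1.089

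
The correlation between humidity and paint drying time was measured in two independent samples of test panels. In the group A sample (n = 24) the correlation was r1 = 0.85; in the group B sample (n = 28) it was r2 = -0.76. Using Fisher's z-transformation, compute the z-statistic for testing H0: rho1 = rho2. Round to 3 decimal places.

z1 = atanh(0.85) = 1.256153,  z2 = atanh(-0.76) = -0.996215
SE = √(1/(n1−3) + 1/(n2−3)) = √(1/21 + 1/25) = √(0.0476190 + 0.0400000) = √0.0876190 = 0.296005
z = (z1 − z2)/SE = (1.256153 − (-0.996215)) / 0.296005 = 2.252368 / 0.296005 = 7.609

7.609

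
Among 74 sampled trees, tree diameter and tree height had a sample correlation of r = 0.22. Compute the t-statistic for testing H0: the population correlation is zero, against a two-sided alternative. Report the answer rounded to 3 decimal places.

1 − r² = 1 − 0.0484 = 0.9516;  √(1−r²) = 0.975500
√(n−2) = √72 = 8.485281
t = r·√(n−2)/√(1−r²) = 0.22 · 8.485281 / 0.975500 = 1.914

1.914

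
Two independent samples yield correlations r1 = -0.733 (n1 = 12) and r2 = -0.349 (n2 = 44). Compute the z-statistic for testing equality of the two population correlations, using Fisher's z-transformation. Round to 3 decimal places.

Fisher z-transforms: z1 = atanh(-0.733) = -0.935180, z2 = atanh(-0.349) = -0.364305; difference d = -0.570875
Var(d) = 1/9 + 1/41 = 0.1111111 + 0.0243902 = 0.1355013
z = d/√Var(d) = -0.570875 / √0.1355013 = -0.570875 / 0.368105 = -1.551

-1.551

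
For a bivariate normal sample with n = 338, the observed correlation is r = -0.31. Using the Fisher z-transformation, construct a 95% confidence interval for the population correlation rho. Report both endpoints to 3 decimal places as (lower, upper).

z_r = atanh(-0.31) = -0.320545;  SE = 1/√(n−3) = 1/√335 = 0.054636
z-limits: -0.320545 ± 1.960·0.054636 = -0.320545 ± 0.107087 = [-0.427632, -0.213458]
ρ-limits: (tanh -0.427632, tanh -0.213458) = (-0.403, -0.210)

(-0.403, -0.210)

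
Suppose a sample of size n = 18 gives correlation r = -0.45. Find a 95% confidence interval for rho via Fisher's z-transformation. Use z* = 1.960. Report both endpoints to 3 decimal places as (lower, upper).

Fisher z: z_r = atanh(r) = ½·ln((1+(-0.45))/(1−(-0.45))) = -0.484700
SE(z) = 1/√(n−3) = 1/√15 = 0.258199
95% ⇒ z* = 1.960; margin = 1.960·0.258199 = 0.506070
CI on z-scale: (-0.990770, 0.021370)
Back-transform: tanh(-0.990770) = -0.757690, tanh(0.021370) = 0.021367

(-0.758, 0.021)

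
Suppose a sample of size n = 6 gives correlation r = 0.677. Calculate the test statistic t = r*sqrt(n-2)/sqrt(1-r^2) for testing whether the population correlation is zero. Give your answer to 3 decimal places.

t = r·√(n−2) / √(1−r²) with r = 0.677, n = 6
  = 0.677·√4 / √(1 − 0.458329)
  = 0.677·2.000000 / 0.735983
  = 1.354000 / 0.735983 = 1.840

1.840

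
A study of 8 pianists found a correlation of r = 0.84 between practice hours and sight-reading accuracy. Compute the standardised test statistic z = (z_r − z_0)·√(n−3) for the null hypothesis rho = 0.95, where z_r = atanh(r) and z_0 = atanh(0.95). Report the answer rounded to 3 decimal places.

-1.365

z_r = atanh(0.84) = 1.221174,  z_0 = atanh(0.95) = 1.831781
SE = 1/√(n−3) = 1/√5 = 0.447214
z = (z_r − z_0)/SE = (1.221174 − 1.831781) / 0.447214 = -0.610607 / 0.447214 = -1.365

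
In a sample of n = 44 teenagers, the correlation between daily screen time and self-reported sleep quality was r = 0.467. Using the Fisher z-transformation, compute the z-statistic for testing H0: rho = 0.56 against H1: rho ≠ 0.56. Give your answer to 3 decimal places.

z_r = atanh(0.467) = 0.506227,  z_0 = atanh(0.56) = 0.632833
SE = 1/√(n−3) = 1/√41 = 0.156174
z = (z_r − z_0)/SE = (0.506227 − 0.632833) / 0.156174 = -0.126606 / 0.156174 = -0.811

-0.811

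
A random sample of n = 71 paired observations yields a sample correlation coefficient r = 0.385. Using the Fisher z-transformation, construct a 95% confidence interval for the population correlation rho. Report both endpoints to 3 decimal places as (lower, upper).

(0.167, 0.567)

Fisher z: z_r = atanh(r) = ½·ln((1+0.385)/(1−0.385)) = 0.405917
SE(z) = 1/√(n−3) = 1/√68 = 0.121268
95% ⇒ z* = 1.960; margin = 1.960·0.121268 = 0.237685
CI on z-scale: (0.168232, 0.643602)
Back-transform: tanh(0.168232) = 0.166663, tanh(0.643602) = 0.567347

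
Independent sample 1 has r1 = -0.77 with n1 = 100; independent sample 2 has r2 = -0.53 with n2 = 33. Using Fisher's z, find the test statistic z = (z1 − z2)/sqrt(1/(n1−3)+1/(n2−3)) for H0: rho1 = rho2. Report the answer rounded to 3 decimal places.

z1 = atanh(-0.77) = -1.020328,  z2 = atanh(-0.53) = -0.590145
SE = √(1/(n1−3) + 1/(n2−3)) = √(1/97 + 1/30) = √(0.0103093 + 0.0333333) = √0.0436426 = 0.208908
z = (z1 − z2)/SE = (-1.020328 − (-0.590145)) / 0.208908 = -0.430183 / 0.208908 = -2.059

-2.059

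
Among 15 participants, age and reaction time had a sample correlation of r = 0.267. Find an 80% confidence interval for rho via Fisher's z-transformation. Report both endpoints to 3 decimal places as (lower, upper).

(-0.096, 0.567)

Fisher z: z_r = atanh(r) = ½·ln((1+0.267)/(1−0.267)) = 0.273631
SE(z) = 1/√(n−3) = 1/√12 = 0.288675
80% ⇒ z* = 1.282; margin = 1.282·0.288675 = 0.370081
CI on z-scale: (-0.096450, 0.643712)
Back-transform: tanh(-0.096450) = -0.096152, tanh(0.643712) = 0.567422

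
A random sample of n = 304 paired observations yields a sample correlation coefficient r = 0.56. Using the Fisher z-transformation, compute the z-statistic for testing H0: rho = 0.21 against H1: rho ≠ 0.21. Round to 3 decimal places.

7.281

z_r = atanh(0.56) = 0.632833,  z_0 = atanh(0.21) = 0.213171
SE = 1/√(n−3) = 1/√301 = 0.057639
z = (z_r − z_0)/SE = (0.632833 − 0.213171) / 0.057639 = 0.419662 / 0.057639 = 7.281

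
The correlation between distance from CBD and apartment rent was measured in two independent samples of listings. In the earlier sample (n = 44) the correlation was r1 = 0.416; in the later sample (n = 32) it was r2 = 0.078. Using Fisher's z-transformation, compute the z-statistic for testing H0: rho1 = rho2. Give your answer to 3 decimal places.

1.503

Fisher z-transforms: z1 = atanh(0.416) = 0.442845, z2 = atanh(0.078) = 0.078159; difference d = 0.364686
Var(d) = 1/41 + 1/29 = 0.0243902 + 0.0344828 = 0.0588730
z = d/√Var(d) = 0.364686 / √0.0588730 = 0.364686 / 0.242638 = 1.503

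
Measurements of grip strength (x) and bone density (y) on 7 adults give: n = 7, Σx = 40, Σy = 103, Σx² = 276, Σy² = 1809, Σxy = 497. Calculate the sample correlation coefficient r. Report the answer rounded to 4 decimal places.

S_xy = nΣxy − ΣxΣy = 7·497 − 40·103 = 3479 − 4120 = -641
S_xx = nΣx² − (Σx)² = 7·276 − 40² = 1932 − 1600 = 332
S_yy = nΣy² − (Σy)² = 7·1809 − 103² = 12663 − 10609 = 2054
r = S_xy / √(S_xx·S_yy) = -641 / √(332·2054) = -641 / √681928 = -641 / 825.7893 = -0.7762

-0.7762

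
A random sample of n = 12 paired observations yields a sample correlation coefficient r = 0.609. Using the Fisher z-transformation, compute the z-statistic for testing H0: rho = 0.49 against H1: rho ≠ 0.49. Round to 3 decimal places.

Fisher z: atanh(0.609) = 0.707330, atanh(0.49) = 0.536060
z = (z_r − z_0)·√(n−3) = (0.707330 − 0.536060)·√9 = 0.171270 · 3.000000 = 0.514

0.514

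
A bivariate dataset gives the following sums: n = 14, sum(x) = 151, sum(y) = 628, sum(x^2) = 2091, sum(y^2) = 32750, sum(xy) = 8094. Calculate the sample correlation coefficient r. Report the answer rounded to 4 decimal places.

S_xy = nΣxy − ΣxΣy = 14·8094 − 151·628 = 113316 − 94828 = 18488
S_xx = nΣx² − (Σx)² = 14·2091 − 151² = 29274 − 22801 = 6473
S_yy = nΣy² − (Σy)² = 14·32750 − 628² = 458500 − 394384 = 64116
r = S_xy / √(S_xx·S_yy) = 18488 / √(6473·64116) = 18488 / √415022868 = 18488 / 20372.1101 = 0.9075

0.9075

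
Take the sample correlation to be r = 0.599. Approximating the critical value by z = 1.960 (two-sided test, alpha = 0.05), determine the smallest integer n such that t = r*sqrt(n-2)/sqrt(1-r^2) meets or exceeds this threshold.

r√(n−2)/√(1−r²) ≥ 1.960  ⇔  n−2 ≥ (1.960)²·(1−r²)/r²
(1−r²)/r² = (1−0.358801)/0.358801 = 1.7871
n ≥ 2 + 3.8416·1.7871 = 2 + 6.8653 = 8.8653
⌈8.8653⌉ = 9

9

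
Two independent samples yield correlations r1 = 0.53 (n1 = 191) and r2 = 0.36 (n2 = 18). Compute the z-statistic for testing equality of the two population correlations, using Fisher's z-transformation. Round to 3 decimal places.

z1 = atanh(0.53) = 0.590145,  z2 = atanh(0.36) = 0.376886
SE = √(1/(n1−3) + 1/(n2−3)) = √(1/188 + 1/15) = √(0.0053191 + 0.0666667) = √0.0719858 = 0.268302
z = (z1 − z2)/SE = (0.590145 − 0.376886) / 0.268302 = 0.213259 / 0.268302 = 0.795

0.795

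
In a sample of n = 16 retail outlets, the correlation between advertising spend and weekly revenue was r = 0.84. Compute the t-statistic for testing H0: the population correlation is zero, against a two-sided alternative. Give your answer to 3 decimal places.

5.793

1 − r² = 1 − 0.7056 = 0.2944;  √(1−r²) = 0.542586
√(n−2) = √14 = 3.741657
t = r·√(n−2)/√(1−r²) = 0.84 · 3.741657 / 0.542586 = 5.793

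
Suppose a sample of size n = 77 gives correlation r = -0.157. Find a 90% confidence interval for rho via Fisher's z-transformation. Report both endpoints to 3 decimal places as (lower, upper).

(-0.336, 0.033)

z_r = atanh(-0.157) = -0.158309;  SE = 1/√(n−3) = 1/√74 = 0.116248
z-limits: -0.158309 ± 1.645·0.116248 = -0.158309 ± 0.191228 = [-0.349537, 0.032919]
ρ-limits: (tanh -0.349537, tanh 0.032919) = (-0.336, 0.033)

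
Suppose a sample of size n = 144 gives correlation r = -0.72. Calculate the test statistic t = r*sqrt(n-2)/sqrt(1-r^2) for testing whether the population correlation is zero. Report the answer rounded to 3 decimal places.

-12.363

1 − r² = 1 − 0.5184 = 0.4816;  √(1−r²) = 0.693974
√(n−2) = √142 = 11.916375
t = r·√(n−2)/√(1−r²) = -0.72 · 11.916375 / 0.693974 = -12.363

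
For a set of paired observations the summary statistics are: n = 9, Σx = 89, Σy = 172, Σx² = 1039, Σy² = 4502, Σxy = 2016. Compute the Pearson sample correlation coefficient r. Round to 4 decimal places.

Numerator: nΣxy − (Σx)(Σy) = 9·2016 − (89)(172) = 2836
Denominator: √[(nΣx²−(Σx)²)(nΣy²−(Σy)²)]
  nΣx²−(Σx)² = 9·1039 − 7921 = 1430;  nΣy²−(Σy)² = 9·4502 − 29584 = 10934
  √(1430·10934) = √15635620 = 3954.1902
r = 2836 / 3954.1902 = 0.7172

0.7172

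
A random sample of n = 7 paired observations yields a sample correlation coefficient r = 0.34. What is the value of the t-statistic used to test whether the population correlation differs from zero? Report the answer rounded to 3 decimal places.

0.808

t = r·√(n−2) / √(1−r²) with r = 0.34, n = 7
  = 0.34·√5 / √(1 − 0.1156)
  = 0.34·2.236068 / 0.940425
  = 0.760263 / 0.940425 = 0.808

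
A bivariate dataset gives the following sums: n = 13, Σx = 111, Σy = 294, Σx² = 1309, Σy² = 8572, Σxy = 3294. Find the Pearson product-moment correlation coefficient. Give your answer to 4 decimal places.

0.9403

S_xy = nΣxy − ΣxΣy = 13·3294 − 111·294 = 42822 − 32634 = 10188
S_xx = nΣx² − (Σx)² = 13·1309 − 111² = 17017 − 12321 = 4696
S_yy = nΣy² − (Σy)² = 13·8572 − 294² = 111436 − 86436 = 25000
r = S_xy / √(S_xx·S_yy) = 10188 / √(4696·25000) = 10188 / √117400000 = 10188 / 10835.1281 = 0.9403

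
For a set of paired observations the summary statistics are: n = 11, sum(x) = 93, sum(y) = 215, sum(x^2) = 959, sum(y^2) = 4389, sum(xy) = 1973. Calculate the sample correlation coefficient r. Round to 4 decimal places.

0.8646

Numerator: nΣxy − (Σx)(Σy) = 11·1973 − (93)(215) = 1708
Denominator: √[(nΣx²−(Σx)²)(nΣy²−(Σy)²)]
  nΣx²−(Σx)² = 11·959 − 8649 = 1900;  nΣy²−(Σy)² = 11·4389 − 46225 = 2054
  √(1900·2054) = √3902600 = 1975.4999
r = 1708 / 1975.4999 = 0.8646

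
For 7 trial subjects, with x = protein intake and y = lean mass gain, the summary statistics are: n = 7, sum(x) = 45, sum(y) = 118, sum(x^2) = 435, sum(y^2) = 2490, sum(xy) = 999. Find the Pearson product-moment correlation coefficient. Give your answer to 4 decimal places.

S_xy = nΣxy − ΣxΣy = 7·999 − 45·118 = 6993 − 5310 = 1683
S_xx = nΣx² − (Σx)² = 7·435 − 45² = 3045 − 2025 = 1020
S_yy = nΣy² − (Σy)² = 7·2490 − 118² = 17430 − 13924 = 3506
r = S_xy / √(S_xx·S_yy) = 1683 / √(1020·3506) = 1683 / √3576120 = 1683 / 1891.0632 = 0.8900

0.8900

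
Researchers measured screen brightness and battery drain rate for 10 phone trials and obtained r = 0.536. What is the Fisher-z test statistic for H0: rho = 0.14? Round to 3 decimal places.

Fisher z: atanh(0.536) = 0.598526, atanh(0.14) = 0.140926
z = (z_r − z_0)·√(n−3) = (0.598526 − 0.140926)·√7 = 0.457600 · 2.645751 = 1.211

1.211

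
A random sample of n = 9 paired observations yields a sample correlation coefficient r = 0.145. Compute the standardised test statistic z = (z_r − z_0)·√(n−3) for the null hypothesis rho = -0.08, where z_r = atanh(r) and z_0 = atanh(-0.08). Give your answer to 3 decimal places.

0.554

Fisher z: atanh(0.145) = 0.146029, atanh(-0.08) = -0.080171
z = (z_r − z_0)·√(n−3) = (0.146029 − (-0.080171))·√6 = 0.226200 · 2.449490 = 0.554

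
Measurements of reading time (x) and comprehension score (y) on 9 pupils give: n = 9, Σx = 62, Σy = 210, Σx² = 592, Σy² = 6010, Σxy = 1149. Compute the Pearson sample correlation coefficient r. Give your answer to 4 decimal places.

S_xy = nΣxy − ΣxΣy = 9·1149 − 62·210 = 10341 − 13020 = -2679
S_xx = nΣx² − (Σx)² = 9·592 − 62² = 5328 − 3844 = 1484
S_yy = nΣy² − (Σy)² = 9·6010 − 210² = 54090 − 44100 = 9990
r = S_xy / √(S_xx·S_yy) = -2679 / √(1484·9990) = -2679 / √14825160 = -2679 / 3850.3454 = -0.6958

-0.6958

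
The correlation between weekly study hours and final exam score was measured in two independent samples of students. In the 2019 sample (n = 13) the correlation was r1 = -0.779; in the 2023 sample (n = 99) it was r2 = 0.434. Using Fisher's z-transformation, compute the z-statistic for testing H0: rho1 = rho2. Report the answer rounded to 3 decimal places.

z1 = atanh(-0.779) = -1.042822,  z2 = atanh(0.434) = 0.464814
SE = √(1/(n1−3) + 1/(n2−3)) = √(1/10 + 1/96) = √(0.1000000 + 0.0104167) = √0.1104167 = 0.332290
z = (z1 − z2)/SE = (-1.042822 − 0.464814) / 0.332290 = -1.507636 / 0.332290 = -4.537

-4.537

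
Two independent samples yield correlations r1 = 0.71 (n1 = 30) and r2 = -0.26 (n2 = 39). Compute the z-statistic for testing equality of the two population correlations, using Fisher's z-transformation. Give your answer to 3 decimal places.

Fisher z-transforms: z1 = atanh(0.71) = 0.887184, z2 = atanh(-0.26) = -0.266108; difference d = 1.153292
Var(d) = 1/27 + 1/36 = 0.0370370 + 0.0277778 = 0.0648148
z = d/√Var(d) = 1.153292 / √0.0648148 = 1.153292 / 0.254588 = 4.530

4.530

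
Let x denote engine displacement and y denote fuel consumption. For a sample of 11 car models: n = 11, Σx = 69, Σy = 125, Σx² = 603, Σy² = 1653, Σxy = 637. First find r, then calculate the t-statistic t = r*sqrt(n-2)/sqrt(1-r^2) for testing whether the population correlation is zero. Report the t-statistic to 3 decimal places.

-3.295

S_xy = nΣxy − ΣxΣy = 11·637 − 69·125 = 7007 − 8625 = -1618
S_xx = nΣx² − (Σx)² = 11·603 − 69² = 6633 − 4761 = 1872
S_yy = nΣy² − (Σy)² = 11·1653 − 125² = 18183 − 15625 = 2558
r = S_xy / √(S_xx·S_yy) = -1618 / √(1872·2558) = -1618 / √4788576 = -1618 / 2188.2815 = -0.7394
t = r·√(n−2)/√(1−r²) = -0.7394·√9 / √(1−0.546712) = -2.218200 / 0.673267 = -3.295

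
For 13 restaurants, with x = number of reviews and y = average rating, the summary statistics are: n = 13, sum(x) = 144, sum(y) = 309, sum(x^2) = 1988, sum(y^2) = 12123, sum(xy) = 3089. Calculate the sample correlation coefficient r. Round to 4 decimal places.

Numerator: nΣxy − (Σx)(Σy) = 13·3089 − (144)(309) = -4339
Denominator: √[(nΣx²−(Σx)²)(nΣy²−(Σy)²)]
  nΣx²−(Σx)² = 13·1988 − 20736 = 5108;  nΣy²−(Σy)² = 13·12123 − 95481 = 62118
  √(5108·62118) = √317298744 = 17812.8814
r = -4339 / 17812.8814 = -0.2436

-0.2436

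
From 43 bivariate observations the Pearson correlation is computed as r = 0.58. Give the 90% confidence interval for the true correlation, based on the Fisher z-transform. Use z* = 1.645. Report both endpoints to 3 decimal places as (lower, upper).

Fisher z: z_r = atanh(r) = ½·ln((1+0.58)/(1−0.58)) = 0.662463
SE(z) = 1/√(n−3) = 1/√40 = 0.158114
90% ⇒ z* = 1.645; margin = 1.645·0.158114 = 0.260098
CI on z-scale: (0.402365, 0.922561)
Back-transform: tanh(0.402365) = 0.381971, tanh(0.922561) = 0.727107

(0.382, 0.727)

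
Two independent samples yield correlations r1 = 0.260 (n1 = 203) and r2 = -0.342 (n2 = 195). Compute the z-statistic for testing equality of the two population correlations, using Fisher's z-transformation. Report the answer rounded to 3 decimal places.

6.161

z1 = atanh(0.260) = 0.266108,  z2 = atanh(-0.342) = -0.356356
SE = √(1/(n1−3) + 1/(n2−3)) = √(1/200 + 1/192) = √(0.0050000 + 0.0052083) = √0.0102083 = 0.101036
z = (z1 − z2)/SE = (0.266108 − (-0.356356)) / 0.101036 = 0.622464 / 0.101036 = 6.161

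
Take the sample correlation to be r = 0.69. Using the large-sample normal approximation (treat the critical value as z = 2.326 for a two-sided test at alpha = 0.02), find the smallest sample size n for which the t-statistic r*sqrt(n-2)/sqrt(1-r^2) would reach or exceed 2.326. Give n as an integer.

r√(n−2)/√(1−r²) ≥ 2.326  ⇔  n−2 ≥ (2.326)²·(1−r²)/r²
(1−r²)/r² = (1−0.4761)/0.4761 = 1.1004
n ≥ 2 + 5.410276·1.1004 = 2 + 5.9535 = 7.9535
⌈7.9535⌉ = 8

8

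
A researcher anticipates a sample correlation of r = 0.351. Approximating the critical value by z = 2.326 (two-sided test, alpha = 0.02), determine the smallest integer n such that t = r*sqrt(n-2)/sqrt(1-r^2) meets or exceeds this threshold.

Need r·√(n−2)/√(1−r²) ≥ 2.326
√(n−2) ≥ 2.326·√(1−0.123201) / 0.351 = 2.326·0.936375 / 0.351 = 6.2052
n−2 ≥ 38.5045  ⇒  n ≥ 40.5045
Smallest integer n = 41

41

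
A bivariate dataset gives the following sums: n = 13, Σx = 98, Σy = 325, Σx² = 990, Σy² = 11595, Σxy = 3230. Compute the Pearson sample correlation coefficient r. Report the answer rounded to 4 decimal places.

0.8354

Numerator: nΣxy − (Σx)(Σy) = 13·3230 − (98)(325) = 10140
Denominator: √[(nΣx²−(Σx)²)(nΣy²−(Σy)²)]
  nΣx²−(Σx)² = 13·990 − 9604 = 3266;  nΣy²−(Σy)² = 13·11595 − 105625 = 45110
  √(3266·45110) = √147329260 = 12137.9265
r = 10140 / 12137.9265 = 0.8354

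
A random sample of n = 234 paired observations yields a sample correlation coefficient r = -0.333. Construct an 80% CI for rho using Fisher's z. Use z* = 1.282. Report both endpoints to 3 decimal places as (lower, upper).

(-0.406, -0.256)

Fisher z: z_r = atanh(r) = ½·ln((1+(-0.333))/(1−(-0.333))) = -0.346199
SE(z) = 1/√(n−3) = 1/√231 = 0.065795
80% ⇒ z* = 1.282; margin = 1.282·0.065795 = 0.084349
CI on z-scale: (-0.430548, -0.261850)
Back-transform: tanh(-0.430548) = -0.405779, tanh(-0.261850) = -0.256025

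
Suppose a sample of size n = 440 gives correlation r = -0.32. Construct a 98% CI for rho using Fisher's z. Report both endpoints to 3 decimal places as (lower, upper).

Fisher z: z_r = atanh(r) = ½·ln((1+(-0.32))/(1−(-0.32))) = -0.331647
SE(z) = 1/√(n−3) = 1/√437 = 0.047836
98% ⇒ z* = 2.326; margin = 2.326·0.047836 = 0.111267
CI on z-scale: (-0.442914, -0.220380)
Back-transform: tanh(-0.442914) = -0.416057, tanh(-0.220380) = -0.216880

(-0.416, -0.217)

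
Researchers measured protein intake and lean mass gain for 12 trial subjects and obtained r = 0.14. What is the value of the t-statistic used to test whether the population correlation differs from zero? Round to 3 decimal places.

1 − r² = 1 − 0.0196 = 0.9804;  √(1−r²) = 0.990152
√(n−2) = √10 = 3.162278
t = r·√(n−2)/√(1−r²) = 0.14 · 3.162278 / 0.990152 = 0.447

0.447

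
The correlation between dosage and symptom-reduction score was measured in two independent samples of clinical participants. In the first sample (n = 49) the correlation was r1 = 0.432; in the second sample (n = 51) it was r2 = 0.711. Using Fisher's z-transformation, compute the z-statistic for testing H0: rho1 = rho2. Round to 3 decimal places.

Fisher z-transforms: z1 = atanh(0.432) = 0.462353, z2 = atanh(0.711) = 0.889203; difference d = -0.426850
Var(d) = 1/46 + 1/48 = 0.0217391 + 0.0208333 = 0.0425724
z = d/√Var(d) = -0.426850 / √0.0425724 = -0.426850 / 0.206331 = -2.069

-2.069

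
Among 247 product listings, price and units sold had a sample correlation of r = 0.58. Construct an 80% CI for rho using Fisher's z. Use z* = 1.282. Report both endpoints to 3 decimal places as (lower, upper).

(0.523, 0.632)

z_r = atanh(0.58) = 0.662463;  SE = 1/√(n−3) = 1/√244 = 0.064018
z-limits: 0.662463 ± 1.282·0.064018 = 0.662463 ± 0.082071 = [0.580392, 0.744534]
ρ-limits: (tanh 0.580392, tanh 0.744534) = (0.523, 0.632)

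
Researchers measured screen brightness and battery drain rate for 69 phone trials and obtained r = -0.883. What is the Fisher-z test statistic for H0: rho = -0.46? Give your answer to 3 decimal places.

-7.246

Fisher z: atanh(-0.883) = -1.389224, atanh(-0.46) = -0.497311
z = (z_r − z_0)·√(n−3) = (-1.389224 − (-0.497311))·√66 = -0.891913 · 8.124038 = -7.246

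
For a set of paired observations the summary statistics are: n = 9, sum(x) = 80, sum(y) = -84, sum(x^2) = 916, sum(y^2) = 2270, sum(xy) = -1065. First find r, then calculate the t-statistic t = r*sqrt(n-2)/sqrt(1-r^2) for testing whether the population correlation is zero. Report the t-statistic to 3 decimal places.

-1.869

S_xy = nΣxy − ΣxΣy = 9·(-1065) − 80·(-84) = -9585 − (-6720) = -2865
S_xx = nΣx² − (Σx)² = 9·916 − 80² = 8244 − 6400 = 1844
S_yy = nΣy² − (Σy)² = 9·2270 − (-84)² = 20430 − 7056 = 13374
r = S_xy / √(S_xx·S_yy) = -2865 / √(1844·13374) = -2865 / √24661656 = -2865 / 4966.0503 = -0.5769
t = r·√(n−2)/√(1−r²) = -0.5769·√7 / √(1−0.332814) = -1.526334 / 0.816815 = -1.869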